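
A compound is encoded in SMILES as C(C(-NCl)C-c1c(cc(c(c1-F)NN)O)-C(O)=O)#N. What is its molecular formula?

Heavy atoms from the SMILES: 10 C, 1 Cl, 1 F, 4 N, 3 O.
Implicit hydrogens by atom environment:
  5 × C (aromatic): no H
  2 × C: no H
  2 × N: 1 H each → 2
  2 × O: 1 H each → 2
  1 × C: 2 H
  1 × C (aromatic): 1 H
  1 × C: 1 H
  1 × Cl: no H
  1 × F: no H
  1 × N: 2 H
  1 × N: no H
  1 × O: no H
  Total hydrogens = 10.
Molecular formula: C10H10ClFN4O3

C10H10ClFN4O3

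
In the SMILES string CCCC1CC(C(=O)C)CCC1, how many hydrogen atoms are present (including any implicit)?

20

Hydrogens are implicit in SMILES; fill each atom to its normal valence:
  6 × C: 2 H each → 12
  2 × C: 3 H each → 6
  2 × C: 1 H each → 2
  1 × C: no H
  1 × O: no H
  Total hydrogens = 20.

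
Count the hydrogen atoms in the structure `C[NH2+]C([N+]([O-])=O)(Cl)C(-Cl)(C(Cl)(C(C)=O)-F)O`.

Hydrogens are implicit in SMILES; fill each atom to its normal valence:
  4 × C: no H
  3 × Cl: no H
  2 × C: 3 H each → 6
  2 × O: no H
  1 × F: no H
  1 × N (charge +1): 2 H
  1 × N (charge +1): no H
  1 × O: 1 H
  1 × O (charge -1): no H
  Total hydrogens = 9.

9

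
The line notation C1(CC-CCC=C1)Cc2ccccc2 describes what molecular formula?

C14H18

Heavy atoms from the SMILES: 14 C.
Implicit hydrogens by atom environment:
  5 × C: 2 H each → 10
  5 × C (aromatic): 1 H each → 5
  3 × C: 1 H each → 3
  1 × C (aromatic): no H
  Total hydrogens = 18.
Molecular formula: C14H18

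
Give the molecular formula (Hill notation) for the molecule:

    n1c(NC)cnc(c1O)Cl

C5H6ClN3O

Heavy atoms from the SMILES: 5 C, 1 Cl, 3 N, 1 O.
Implicit hydrogens by atom environment:
  3 × C (aromatic): no H
  2 × N (aromatic): no H
  1 × C: 3 H
  1 × C (aromatic): 1 H
  1 × Cl: no H
  1 × N: 1 H
  1 × O: 1 H
  Total hydrogens = 6.
Molecular formula: C5H6ClN3O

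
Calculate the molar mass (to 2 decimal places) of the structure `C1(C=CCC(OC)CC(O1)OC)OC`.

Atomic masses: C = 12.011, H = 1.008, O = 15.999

202.25

Molecular formula: C10H18O4.
M = 10×12.011 + 18×1.008 + 4×15.999 = 202.25 g/mol.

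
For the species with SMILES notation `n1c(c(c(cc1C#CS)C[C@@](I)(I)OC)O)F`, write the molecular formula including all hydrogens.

Heavy atoms from the SMILES: 10 C, 1 F, 2 I, 1 N, 2 O, 1 S.
Implicit hydrogens by atom environment:
  4 × C (aromatic): no H
  3 × C: no H
  2 × I: no H
  1 × C: 3 H
  1 × C: 2 H
  1 × C (aromatic): 1 H
  1 × F: no H
  1 × N (aromatic): no H
  1 × O: 1 H
  1 × O: no H
  1 × S: 1 H
  Total hydrogens = 8.
Molecular formula: C10H8FI2NO2S

C10H8FI2NO2S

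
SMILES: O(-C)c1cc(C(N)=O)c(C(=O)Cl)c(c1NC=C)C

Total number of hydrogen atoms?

Hydrogens are implicit in SMILES; fill each atom to its normal valence:
  5 × C (aromatic): no H
  3 × O: no H
  2 × C: 3 H each → 6
  2 × C: no H
  1 × C: 2 H
  1 × C (aromatic): 1 H
  1 × C: 1 H
  1 × Cl: no H
  1 × N: 2 H
  1 × N: 1 H
  Total hydrogens = 13.

13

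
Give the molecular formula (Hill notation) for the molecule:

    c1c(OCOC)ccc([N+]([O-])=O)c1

Heavy atoms from the SMILES: 8 C, 1 N, 4 O.
Implicit hydrogens by atom environment:
  4 × C (aromatic): 1 H each → 4
  3 × O: no H
  2 × C (aromatic): no H
  1 × C: 3 H
  1 × C: 2 H
  1 × N (charge +1): no H
  1 × O (charge -1): no H
  Total hydrogens = 9.
Molecular formula: C8H9NO4

C8H9NO4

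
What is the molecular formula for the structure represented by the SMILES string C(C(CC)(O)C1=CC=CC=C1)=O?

C10H12O2

Heavy atoms from the SMILES: 10 C, 2 O.
Implicit hydrogens by atom environment:
  5 × C (aromatic): 1 H each → 5
  1 × C: 3 H
  1 × C: 2 H
  1 × C: 1 H
  1 × C: no H
  1 × C (aromatic): no H
  1 × O: 1 H
  1 × O: no H
  Total hydrogens = 12.
Molecular formula: C10H12O2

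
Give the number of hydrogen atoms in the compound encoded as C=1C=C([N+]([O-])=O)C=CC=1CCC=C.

Hydrogens are implicit in SMILES; fill each atom to its normal valence:
  4 × C (aromatic): 1 H each → 4
  3 × C: 2 H each → 6
  2 × C (aromatic): no H
  1 × C: 1 H
  1 × N (charge +1): no H
  1 × O: no H
  1 × O (charge -1): no H
  Total hydrogens = 11.

11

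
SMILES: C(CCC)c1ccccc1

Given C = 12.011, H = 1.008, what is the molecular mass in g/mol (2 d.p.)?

134.22

Molecular formula: C10H14.
M = 10×12.011 + 14×1.008 = 134.22 g/mol.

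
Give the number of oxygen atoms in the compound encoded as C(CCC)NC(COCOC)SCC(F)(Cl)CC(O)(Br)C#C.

The symbol for oxygen appears 3 times in the SMILES.

3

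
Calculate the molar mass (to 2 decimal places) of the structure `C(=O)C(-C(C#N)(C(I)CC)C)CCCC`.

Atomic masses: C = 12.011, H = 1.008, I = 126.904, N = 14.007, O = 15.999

321.20

Molecular formula: C12H20INO.
M = 12×12.011 + 20×1.008 + 1×126.904 + 1×14.007 + 1×15.999 = 321.20 g/mol.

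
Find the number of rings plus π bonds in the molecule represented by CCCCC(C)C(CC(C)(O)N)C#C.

2

Molecular formula from the SMILES: C12H23NO.
DoU = (2C + 2 + N − H − X)/2 = (2·12 + 2 + 1 − 23 − 0)/2 = 4/2 = 2.
(Structurally: 0 ring(s) + 2 π bond(s) = 2.)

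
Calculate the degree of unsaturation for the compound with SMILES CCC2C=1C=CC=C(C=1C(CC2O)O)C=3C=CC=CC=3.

9

Molecular formula from the SMILES: C18H20O2.
DoU = (2C + 2 + N − H − X)/2 = (2·18 + 2 + 0 − 20 − 0)/2 = 18/2 = 9.
(Structurally: 3 ring(s) + 6 π bond(s) = 9.)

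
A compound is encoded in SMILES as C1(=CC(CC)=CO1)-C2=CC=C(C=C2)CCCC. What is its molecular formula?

C16H20O

Heavy atoms from the SMILES: 16 C, 1 O.
Implicit hydrogens by atom environment:
  6 × C (aromatic): 1 H each → 6
  4 × C: 2 H each → 8
  4 × C (aromatic): no H
  2 × C: 3 H each → 6
  1 × O (aromatic): no H
  Total hydrogens = 20.
Molecular formula: C16H20O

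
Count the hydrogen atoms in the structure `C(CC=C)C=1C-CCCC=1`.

Hydrogens are implicit in SMILES; fill each atom to its normal valence:
  7 × C: 2 H each → 14
  2 × C: 1 H each → 2
  1 × C: no H
  Total hydrogens = 16.

16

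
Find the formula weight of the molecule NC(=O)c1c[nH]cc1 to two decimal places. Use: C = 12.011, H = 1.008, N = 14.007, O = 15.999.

Molecular formula: C5H6N2O.
M = 5×12.011 + 6×1.008 + 2×14.007 + 1×15.999 = 110.12 g/mol.

110.12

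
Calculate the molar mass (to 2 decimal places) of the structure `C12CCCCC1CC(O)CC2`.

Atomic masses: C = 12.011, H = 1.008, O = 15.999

Molecular formula: C10H18O.
M = 10×12.011 + 18×1.008 + 1×15.999 = 154.25 g/mol.

154.25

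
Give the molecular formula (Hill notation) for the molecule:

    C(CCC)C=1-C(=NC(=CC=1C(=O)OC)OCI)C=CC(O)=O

Heavy atoms from the SMILES: 15 C, 1 I, 1 N, 5 O.
Implicit hydrogens by atom environment:
  4 × C: 2 H each → 8
  4 × C (aromatic): no H
  4 × O: no H
  2 × C: 3 H each → 6
  2 × C: 1 H each → 2
  2 × C: no H
  1 × C (aromatic): 1 H
  1 × I: no H
  1 × N (aromatic): no H
  1 × O: 1 H
  Total hydrogens = 18.
Molecular formula: C15H18INO5

C15H18INO5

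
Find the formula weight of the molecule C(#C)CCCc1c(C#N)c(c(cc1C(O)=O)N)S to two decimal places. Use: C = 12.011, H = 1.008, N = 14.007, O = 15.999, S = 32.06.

Molecular formula: C13H12N2O2S.
M = 13×12.011 + 12×1.008 + 2×14.007 + 2×15.999 + 1×32.06 = 260.31 g/mol.

260.31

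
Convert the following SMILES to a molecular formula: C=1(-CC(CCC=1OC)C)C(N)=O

Heavy atoms from the SMILES: 9 C, 1 N, 2 O.
Implicit hydrogens by atom environment:
  3 × C: 2 H each → 6
  3 × C: no H
  2 × C: 3 H each → 6
  2 × O: no H
  1 × C: 1 H
  1 × N: 2 H
  Total hydrogens = 15.
Molecular formula: C9H15NO2

C9H15NO2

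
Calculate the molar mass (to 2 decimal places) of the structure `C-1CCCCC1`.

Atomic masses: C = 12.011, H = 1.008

Molecular formula: C6H12.
M = 6×12.011 + 12×1.008 = 84.16 g/mol.

84.16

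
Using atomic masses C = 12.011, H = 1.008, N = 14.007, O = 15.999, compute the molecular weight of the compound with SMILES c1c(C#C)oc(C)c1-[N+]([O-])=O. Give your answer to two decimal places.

151.12

Molecular formula: C7H5NO3.
M = 7×12.011 + 5×1.008 + 1×14.007 + 3×15.999 = 151.12 g/mol.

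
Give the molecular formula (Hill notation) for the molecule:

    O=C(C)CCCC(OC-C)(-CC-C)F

Heavy atoms from the SMILES: 11 C, 1 F, 2 O.
Implicit hydrogens by atom environment:
  6 × C: 2 H each → 12
  3 × C: 3 H each → 9
  2 × C: no H
  2 × O: no H
  1 × F: no H
  Total hydrogens = 21.
Molecular formula: C11H21FO2

C11H21FO2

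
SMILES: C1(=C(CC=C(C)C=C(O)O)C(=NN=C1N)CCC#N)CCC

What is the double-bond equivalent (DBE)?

Molecular formula from the SMILES: C16H22N4O2.
DoU = (2C + 2 + N − H − X)/2 = (2·16 + 2 + 4 − 22 − 0)/2 = 16/2 = 8.
(Structurally: 1 ring(s) + 7 π bond(s) = 8.)

8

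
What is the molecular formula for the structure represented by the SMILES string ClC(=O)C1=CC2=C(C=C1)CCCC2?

Heavy atoms from the SMILES: 11 C, 1 Cl, 1 O.
Implicit hydrogens by atom environment:
  4 × C: 2 H each → 8
  3 × C (aromatic): 1 H each → 3
  3 × C (aromatic): no H
  1 × C: no H
  1 × Cl: no H
  1 × O: no H
  Total hydrogens = 11.
Molecular formula: C11H11ClO

C11H11ClO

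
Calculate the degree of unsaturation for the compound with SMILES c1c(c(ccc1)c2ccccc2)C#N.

10

Molecular formula from the SMILES: C13H9N.
DoU = (2C + 2 + N − H − X)/2 = (2·13 + 2 + 1 − 9 − 0)/2 = 20/2 = 10.
(Structurally: 2 ring(s) + 8 π bond(s) = 10.)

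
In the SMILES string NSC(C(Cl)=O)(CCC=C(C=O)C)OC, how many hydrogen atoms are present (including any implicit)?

14

Hydrogens are implicit in SMILES; fill each atom to its normal valence:
  3 × C: no H
  3 × O: no H
  2 × C: 3 H each → 6
  2 × C: 2 H each → 4
  2 × C: 1 H each → 2
  1 × Cl: no H
  1 × N: 2 H
  1 × S: no H
  Total hydrogens = 14.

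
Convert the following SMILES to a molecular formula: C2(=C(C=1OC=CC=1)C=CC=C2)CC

Heavy atoms from the SMILES: 12 C, 1 O.
Implicit hydrogens by atom environment:
  7 × C (aromatic): 1 H each → 7
  3 × C (aromatic): no H
  1 × C: 3 H
  1 × C: 2 H
  1 × O (aromatic): no H
  Total hydrogens = 12.
Molecular formula: C12H12O

C12H12O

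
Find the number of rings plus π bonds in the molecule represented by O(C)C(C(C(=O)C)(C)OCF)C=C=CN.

3

Molecular formula from the SMILES: C10H16FNO3.
DoU = (2C + 2 + N − H − X)/2 = (2·10 + 2 + 1 − 16 − 1)/2 = 6/2 = 3.
(Structurally: 0 ring(s) + 3 π bond(s) = 3.)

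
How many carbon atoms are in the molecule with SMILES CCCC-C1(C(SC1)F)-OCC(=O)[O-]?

9

The symbol for carbon appears 9 times in the SMILES.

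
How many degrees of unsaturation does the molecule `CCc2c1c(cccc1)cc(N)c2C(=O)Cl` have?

Molecular formula from the SMILES: C13H12ClNO.
DoU = (2C + 2 + N − H − X)/2 = (2·13 + 2 + 1 − 12 − 1)/2 = 16/2 = 8.
(Structurally: 2 ring(s) + 6 π bond(s) = 8.)

8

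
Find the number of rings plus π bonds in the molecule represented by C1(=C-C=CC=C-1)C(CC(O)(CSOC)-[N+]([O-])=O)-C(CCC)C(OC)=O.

Molecular formula from the SMILES: C17H25NO6S.
DoU = (2C + 2 + N − H − X)/2 = (2·17 + 2 + 1 − 25 − 0)/2 = 12/2 = 6.
(Structurally: 1 ring(s) + 5 π bond(s) = 6.)

6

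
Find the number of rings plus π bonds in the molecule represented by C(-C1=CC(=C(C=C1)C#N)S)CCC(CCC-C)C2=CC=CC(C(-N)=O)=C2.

11

Molecular formula from the SMILES: C22H26N2OS.
DoU = (2C + 2 + N − H − X)/2 = (2·22 + 2 + 2 − 26 − 0)/2 = 22/2 = 11.
(Structurally: 2 ring(s) + 9 π bond(s) = 11.)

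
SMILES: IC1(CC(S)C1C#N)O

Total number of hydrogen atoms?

6

Hydrogens are implicit in SMILES; fill each atom to its normal valence:
  2 × C: 1 H each → 2
  2 × C: no H
  1 × C: 2 H
  1 × I: no H
  1 × N: no H
  1 × O: 1 H
  1 × S: 1 H
  Total hydrogens = 6.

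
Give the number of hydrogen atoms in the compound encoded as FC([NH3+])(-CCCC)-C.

Hydrogens are implicit in SMILES; fill each atom to its normal valence:
  3 × C: 2 H each → 6
  2 × C: 3 H each → 6
  1 × C: no H
  1 × F: no H
  1 × N (charge +1): 3 H
  Total hydrogens = 15.

15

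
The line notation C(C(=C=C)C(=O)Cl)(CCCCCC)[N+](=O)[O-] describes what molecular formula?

C11H16ClNO3

Heavy atoms from the SMILES: 11 C, 1 Cl, 1 N, 3 O.
Implicit hydrogens by atom environment:
  6 × C: 2 H each → 12
  3 × C: no H
  2 × O: no H
  1 × C: 3 H
  1 × C: 1 H
  1 × Cl: no H
  1 × N (charge +1): no H
  1 × O (charge -1): no H
  Total hydrogens = 16.
Molecular formula: C11H16ClNO3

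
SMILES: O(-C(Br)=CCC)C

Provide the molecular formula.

Heavy atoms from the SMILES: 1 Br, 5 C, 1 O.
Implicit hydrogens by atom environment:
  2 × C: 3 H each → 6
  1 × Br: no H
  1 × C: 2 H
  1 × C: 1 H
  1 × C: no H
  1 × O: no H
  Total hydrogens = 9.
Molecular formula: C5H9BrO

C5H9BrO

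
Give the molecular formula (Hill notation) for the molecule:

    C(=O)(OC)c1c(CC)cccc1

Heavy atoms from the SMILES: 10 C, 2 O.
Implicit hydrogens by atom environment:
  4 × C (aromatic): 1 H each → 4
  2 × C: 3 H each → 6
  2 × C (aromatic): no H
  2 × O: no H
  1 × C: 2 H
  1 × C: no H
  Total hydrogens = 12.
Molecular formula: C10H12O2

C10H12O2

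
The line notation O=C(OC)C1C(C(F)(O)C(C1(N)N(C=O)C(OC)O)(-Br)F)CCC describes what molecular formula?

C13H21BrF2N2O6

Heavy atoms from the SMILES: 1 Br, 13 C, 2 F, 2 N, 6 O.
Implicit hydrogens by atom environment:
  4 × C: 1 H each → 4
  4 × C: no H
  4 × O: no H
  3 × C: 3 H each → 9
  2 × C: 2 H each → 4
  2 × F: no H
  2 × O: 1 H each → 2
  1 × Br: no H
  1 × N: 2 H
  1 × N: no H
  Total hydrogens = 21.
Molecular formula: C13H21BrF2N2O6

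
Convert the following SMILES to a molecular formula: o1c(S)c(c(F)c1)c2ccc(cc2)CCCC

C14H15FOS

Heavy atoms from the SMILES: 14 C, 1 F, 1 O, 1 S.
Implicit hydrogens by atom environment:
  5 × C (aromatic): 1 H each → 5
  5 × C (aromatic): no H
  3 × C: 2 H each → 6
  1 × C: 3 H
  1 × F: no H
  1 × O (aromatic): no H
  1 × S: 1 H
  Total hydrogens = 15.
Molecular formula: C14H15FOS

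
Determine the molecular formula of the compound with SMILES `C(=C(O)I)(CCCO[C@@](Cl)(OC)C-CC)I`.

C10H17ClI2O3

Heavy atoms from the SMILES: 10 C, 1 Cl, 2 I, 3 O.
Implicit hydrogens by atom environment:
  5 × C: 2 H each → 10
  3 × C: no H
  2 × C: 3 H each → 6
  2 × I: no H
  2 × O: no H
  1 × Cl: no H
  1 × O: 1 H
  Total hydrogens = 17.
Molecular formula: C10H17ClI2O3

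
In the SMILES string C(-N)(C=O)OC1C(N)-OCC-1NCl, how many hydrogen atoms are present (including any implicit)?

12

Hydrogens are implicit in SMILES; fill each atom to its normal valence:
  5 × C: 1 H each → 5
  3 × O: no H
  2 × N: 2 H each → 4
  1 × C: 2 H
  1 × Cl: no H
  1 × N: 1 H
  Total hydrogens = 12.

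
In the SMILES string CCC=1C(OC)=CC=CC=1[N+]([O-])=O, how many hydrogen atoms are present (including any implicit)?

11

Hydrogens are implicit in SMILES; fill each atom to its normal valence:
  3 × C (aromatic): 1 H each → 3
  3 × C (aromatic): no H
  2 × C: 3 H each → 6
  2 × O: no H
  1 × C: 2 H
  1 × N (charge +1): no H
  1 × O (charge -1): no H
  Total hydrogens = 11.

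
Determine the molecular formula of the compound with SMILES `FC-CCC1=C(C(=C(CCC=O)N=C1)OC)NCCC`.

C15H23FN2O2

Heavy atoms from the SMILES: 15 C, 1 F, 2 N, 2 O.
Implicit hydrogens by atom environment:
  7 × C: 2 H each → 14
  4 × C (aromatic): no H
  2 × C: 3 H each → 6
  2 × O: no H
  1 × C (aromatic): 1 H
  1 × C: 1 H
  1 × F: no H
  1 × N: 1 H
  1 × N (aromatic): no H
  Total hydrogens = 23.
Molecular formula: C15H23FN2O2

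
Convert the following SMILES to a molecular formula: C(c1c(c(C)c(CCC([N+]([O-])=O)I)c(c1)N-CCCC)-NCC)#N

Heavy atoms from the SMILES: 17 C, 1 I, 4 N, 2 O.
Implicit hydrogens by atom environment:
  6 × C: 2 H each → 12
  5 × C (aromatic): no H
  3 × C: 3 H each → 9
  2 × N: 1 H each → 2
  1 × C (aromatic): 1 H
  1 × C: 1 H
  1 × C: no H
  1 × I: no H
  1 × N: no H
  1 × N (charge +1): no H
  1 × O: no H
  1 × O (charge -1): no H
  Total hydrogens = 25.
Molecular formula: C17H25IN4O2

C17H25IN4O2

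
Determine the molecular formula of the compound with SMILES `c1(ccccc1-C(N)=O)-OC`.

C8H9NO2

Heavy atoms from the SMILES: 8 C, 1 N, 2 O.
Implicit hydrogens by atom environment:
  4 × C (aromatic): 1 H each → 4
  2 × C (aromatic): no H
  2 × O: no H
  1 × C: 3 H
  1 × C: no H
  1 × N: 2 H
  Total hydrogens = 9.
Molecular formula: C8H9NO2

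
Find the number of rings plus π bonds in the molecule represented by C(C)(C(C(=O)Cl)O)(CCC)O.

Molecular formula from the SMILES: C7H13ClO3.
DoU = (2C + 2 + N − H − X)/2 = (2·7 + 2 + 0 − 13 − 1)/2 = 2/2 = 1.
(Structurally: 0 ring(s) + 1 π bond(s) = 1.)

1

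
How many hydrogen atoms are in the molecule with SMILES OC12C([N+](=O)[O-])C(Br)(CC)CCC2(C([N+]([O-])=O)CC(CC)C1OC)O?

25

Hydrogens are implicit in SMILES; fill each atom to its normal valence:
  5 × C: 2 H each → 10
  4 × C: 1 H each → 4
  3 × C: 3 H each → 9
  3 × C: no H
  3 × O: no H
  2 × N (charge +1): no H
  2 × O: 1 H each → 2
  2 × O (charge -1): no H
  1 × Br: no H
  Total hydrogens = 25.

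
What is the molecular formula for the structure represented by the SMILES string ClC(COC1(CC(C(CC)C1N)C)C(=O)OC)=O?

C12H20ClNO4

Heavy atoms from the SMILES: 12 C, 1 Cl, 1 N, 4 O.
Implicit hydrogens by atom environment:
  4 × O: no H
  3 × C: 3 H each → 9
  3 × C: 2 H each → 6
  3 × C: 1 H each → 3
  3 × C: no H
  1 × Cl: no H
  1 × N: 2 H
  Total hydrogens = 20.
Molecular formula: C12H20ClNO4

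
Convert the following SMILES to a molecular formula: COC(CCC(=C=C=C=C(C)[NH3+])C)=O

Heavy atoms from the SMILES: 11 C, 1 N, 2 O.
Implicit hydrogens by atom environment:
  6 × C: no H
  3 × C: 3 H each → 9
  2 × C: 2 H each → 4
  2 × O: no H
  1 × N (charge +1): 3 H
  Total hydrogens = 16.
Net charge +1.
Molecular formula: C11H16NO2+

C11H16NO2+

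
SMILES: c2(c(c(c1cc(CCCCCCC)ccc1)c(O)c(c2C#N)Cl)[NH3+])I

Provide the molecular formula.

Heavy atoms from the SMILES: 20 C, 1 Cl, 1 I, 2 N, 1 O.
Implicit hydrogens by atom environment:
  8 × C (aromatic): no H
  6 × C: 2 H each → 12
  4 × C (aromatic): 1 H each → 4
  1 × C: 3 H
  1 × C: no H
  1 × Cl: no H
  1 × I: no H
  1 × N (charge +1): 3 H
  1 × N: no H
  1 × O: 1 H
  Total hydrogens = 23.
Net charge +1.
Molecular formula: C20H23ClIN2O+

C20H23ClIN2O+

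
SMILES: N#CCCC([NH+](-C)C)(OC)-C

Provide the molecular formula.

Heavy atoms from the SMILES: 8 C, 2 N, 1 O.
Implicit hydrogens by atom environment:
  4 × C: 3 H each → 12
  2 × C: 2 H each → 4
  2 × C: no H
  1 × N (charge +1): 1 H
  1 × N: no H
  1 × O: no H
  Total hydrogens = 17.
Net charge +1.
Molecular formula: C8H17N2O+

C8H17N2O+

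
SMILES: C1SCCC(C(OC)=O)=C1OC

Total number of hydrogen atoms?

Hydrogens are implicit in SMILES; fill each atom to its normal valence:
  3 × C: 2 H each → 6
  3 × C: no H
  3 × O: no H
  2 × C: 3 H each → 6
  1 × S: no H
  Total hydrogens = 12.

12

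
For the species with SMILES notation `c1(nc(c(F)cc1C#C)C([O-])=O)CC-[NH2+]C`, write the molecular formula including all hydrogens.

Heavy atoms from the SMILES: 11 C, 1 F, 2 N, 2 O.
Implicit hydrogens by atom environment:
  4 × C (aromatic): no H
  2 × C: 2 H each → 4
  2 × C: no H
  1 × C: 3 H
  1 × C (aromatic): 1 H
  1 × C: 1 H
  1 × F: no H
  1 × N (charge +1): 2 H
  1 × N (aromatic): no H
  1 × O: no H
  1 × O (charge -1): no H
  Total hydrogens = 11.
Molecular formula: C11H11FN2O2

C11H11FN2O2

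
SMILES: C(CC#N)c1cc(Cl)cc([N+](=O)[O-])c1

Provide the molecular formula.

Heavy atoms from the SMILES: 9 C, 1 Cl, 2 N, 2 O.
Implicit hydrogens by atom environment:
  3 × C (aromatic): 1 H each → 3
  3 × C (aromatic): no H
  2 × C: 2 H each → 4
  1 × C: no H
  1 × Cl: no H
  1 × N: no H
  1 × N (charge +1): no H
  1 × O: no H
  1 × O (charge -1): no H
  Total hydrogens = 7.
Molecular formula: C9H7ClN2O2

C9H7ClN2O2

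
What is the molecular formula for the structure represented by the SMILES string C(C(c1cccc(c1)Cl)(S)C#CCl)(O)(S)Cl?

C10H7Cl3OS2

Heavy atoms from the SMILES: 10 C, 3 Cl, 1 O, 2 S.
Implicit hydrogens by atom environment:
  4 × C (aromatic): 1 H each → 4
  4 × C: no H
  3 × Cl: no H
  2 × C (aromatic): no H
  2 × S: 1 H each → 2
  1 × O: 1 H
  Total hydrogens = 7.
Molecular formula: C10H7Cl3OS2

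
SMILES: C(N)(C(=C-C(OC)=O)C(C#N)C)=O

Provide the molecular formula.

Heavy atoms from the SMILES: 8 C, 2 N, 3 O.
Implicit hydrogens by atom environment:
  4 × C: no H
  3 × O: no H
  2 × C: 3 H each → 6
  2 × C: 1 H each → 2
  1 × N: 2 H
  1 × N: no H
  Total hydrogens = 10.
Molecular formula: C8H10N2O3

C8H10N2O3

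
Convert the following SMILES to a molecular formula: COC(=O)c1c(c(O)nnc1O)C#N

Heavy atoms from the SMILES: 7 C, 3 N, 4 O.
Implicit hydrogens by atom environment:
  4 × C (aromatic): no H
  2 × C: no H
  2 × N (aromatic): no H
  2 × O: 1 H each → 2
  2 × O: no H
  1 × C: 3 H
  1 × N: no H
  Total hydrogens = 5.
Molecular formula: C7H5N3O4

C7H5N3O4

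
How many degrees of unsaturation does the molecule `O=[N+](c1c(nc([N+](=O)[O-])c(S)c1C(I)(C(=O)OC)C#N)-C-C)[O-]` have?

Molecular formula from the SMILES: C11H9IN4O6S.
DoU = (2C + 2 + N − H − X)/2 = (2·11 + 2 + 4 − 9 − 1)/2 = 18/2 = 9.
(Structurally: 1 ring(s) + 8 π bond(s) = 9.)

9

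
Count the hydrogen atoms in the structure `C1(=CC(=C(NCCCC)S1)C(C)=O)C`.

Hydrogens are implicit in SMILES; fill each atom to its normal valence:
  3 × C: 3 H each → 9
  3 × C: 2 H each → 6
  3 × C (aromatic): no H
  1 × C (aromatic): 1 H
  1 × C: no H
  1 × N: 1 H
  1 × O: no H
  1 × S (aromatic): no H
  Total hydrogens = 17.

17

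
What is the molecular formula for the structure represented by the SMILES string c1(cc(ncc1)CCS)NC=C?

Heavy atoms from the SMILES: 9 C, 2 N, 1 S.
Implicit hydrogens by atom environment:
  3 × C: 2 H each → 6
  3 × C (aromatic): 1 H each → 3
  2 × C (aromatic): no H
  1 × C: 1 H
  1 × N: 1 H
  1 × N (aromatic): no H
  1 × S: 1 H
  Total hydrogens = 12.
Molecular formula: C9H12N2S

C9H12N2S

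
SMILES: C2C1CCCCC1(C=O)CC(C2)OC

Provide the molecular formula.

C12H20O2

Heavy atoms from the SMILES: 12 C, 2 O.
Implicit hydrogens by atom environment:
  7 × C: 2 H each → 14
  3 × C: 1 H each → 3
  2 × O: no H
  1 × C: 3 H
  1 × C: no H
  Total hydrogens = 20.
Molecular formula: C12H20O2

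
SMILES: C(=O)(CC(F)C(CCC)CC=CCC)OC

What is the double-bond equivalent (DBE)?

Molecular formula from the SMILES: C13H23FO2.
DoU = (2C + 2 + N − H − X)/2 = (2·13 + 2 + 0 − 23 − 1)/2 = 4/2 = 2.
(Structurally: 0 ring(s) + 2 π bond(s) = 2.)

2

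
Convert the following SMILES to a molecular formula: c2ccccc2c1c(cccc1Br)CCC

Heavy atoms from the SMILES: 1 Br, 15 C.
Implicit hydrogens by atom environment:
  8 × C (aromatic): 1 H each → 8
  4 × C (aromatic): no H
  2 × C: 2 H each → 4
  1 × Br: no H
  1 × C: 3 H
  Total hydrogens = 15.
Molecular formula: C15H15Br

C15H15Br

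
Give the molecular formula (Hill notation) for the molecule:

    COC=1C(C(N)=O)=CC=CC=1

Heavy atoms from the SMILES: 8 C, 1 N, 2 O.
Implicit hydrogens by atom environment:
  4 × C (aromatic): 1 H each → 4
  2 × C (aromatic): no H
  2 × O: no H
  1 × C: 3 H
  1 × C: no H
  1 × N: 2 H
  Total hydrogens = 9.
Molecular formula: C8H9NO2

C8H9NO2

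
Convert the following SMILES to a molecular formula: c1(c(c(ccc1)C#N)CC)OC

Heavy atoms from the SMILES: 10 C, 1 N, 1 O.
Implicit hydrogens by atom environment:
  3 × C (aromatic): 1 H each → 3
  3 × C (aromatic): no H
  2 × C: 3 H each → 6
  1 × C: 2 H
  1 × C: no H
  1 × N: no H
  1 × O: no H
  Total hydrogens = 11.
Molecular formula: C10H11NO

C10H11NO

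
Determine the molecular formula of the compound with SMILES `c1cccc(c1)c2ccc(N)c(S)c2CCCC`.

Heavy atoms from the SMILES: 16 C, 1 N, 1 S.
Implicit hydrogens by atom environment:
  7 × C (aromatic): 1 H each → 7
  5 × C (aromatic): no H
  3 × C: 2 H each → 6
  1 × C: 3 H
  1 × N: 2 H
  1 × S: 1 H
  Total hydrogens = 19.
Molecular formula: C16H19NS

C16H19NS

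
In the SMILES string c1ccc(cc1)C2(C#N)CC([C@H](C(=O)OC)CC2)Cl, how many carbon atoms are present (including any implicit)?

The symbol for carbon appears 15 times in the SMILES. Lowercase c denotes aromatic carbon and counts toward C.

15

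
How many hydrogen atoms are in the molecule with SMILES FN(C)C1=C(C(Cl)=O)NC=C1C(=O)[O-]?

5

Hydrogens are implicit in SMILES; fill each atom to its normal valence:
  3 × C (aromatic): no H
  2 × C: no H
  2 × O: no H
  1 × C: 3 H
  1 × C (aromatic): 1 H
  1 × Cl: no H
  1 × F: no H
  1 × N (aromatic): 1 H
  1 × N: no H
  1 × O (charge -1): no H
  Total hydrogens = 5.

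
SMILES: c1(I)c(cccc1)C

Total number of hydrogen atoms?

7

Hydrogens are implicit in SMILES; fill each atom to its normal valence:
  4 × C (aromatic): 1 H each → 4
  2 × C (aromatic): no H
  1 × C: 3 H
  1 × I: no H
  Total hydrogens = 7.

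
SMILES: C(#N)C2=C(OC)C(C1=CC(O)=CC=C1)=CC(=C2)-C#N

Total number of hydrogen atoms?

Hydrogens are implicit in SMILES; fill each atom to its normal valence:
  6 × C (aromatic): 1 H each → 6
  6 × C (aromatic): no H
  2 × C: no H
  2 × N: no H
  1 × C: 3 H
  1 × O: 1 H
  1 × O: no H
  Total hydrogens = 10.

10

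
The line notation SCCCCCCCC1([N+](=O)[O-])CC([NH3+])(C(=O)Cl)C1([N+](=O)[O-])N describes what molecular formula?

Heavy atoms from the SMILES: 12 C, 1 Cl, 4 N, 5 O, 1 S.
Implicit hydrogens by atom environment:
  8 × C: 2 H each → 16
  4 × C: no H
  3 × O: no H
  2 × N (charge +1): no H
  2 × O (charge -1): no H
  1 × Cl: no H
  1 × N (charge +1): 3 H
  1 × N: 2 H
  1 × S: 1 H
  Total hydrogens = 22.
Net charge +1.
Molecular formula: C12H22ClN4O5S+

C12H22ClN4O5S+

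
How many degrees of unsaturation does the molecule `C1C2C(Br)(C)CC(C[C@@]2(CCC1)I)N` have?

Molecular formula from the SMILES: C11H19BrIN.
DoU = (2C + 2 + N − H − X)/2 = (2·11 + 2 + 1 − 19 − 2)/2 = 4/2 = 2.
(Structurally: 2 ring(s) + 0 π bond(s) = 2.)

2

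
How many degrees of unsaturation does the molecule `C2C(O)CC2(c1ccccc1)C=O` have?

Molecular formula from the SMILES: C11H12O2.
DoU = (2C + 2 + N − H − X)/2 = (2·11 + 2 + 0 − 12 − 0)/2 = 12/2 = 6.
(Structurally: 2 ring(s) + 4 π bond(s) = 6.)

6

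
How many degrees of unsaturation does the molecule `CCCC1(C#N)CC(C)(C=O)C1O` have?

Molecular formula from the SMILES: C10H15NO2.
DoU = (2C + 2 + N − H − X)/2 = (2·10 + 2 + 1 − 15 − 0)/2 = 8/2 = 4.
(Structurally: 1 ring(s) + 3 π bond(s) = 4.)

4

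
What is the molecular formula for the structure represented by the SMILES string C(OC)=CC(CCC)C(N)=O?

C8H15NO2

Heavy atoms from the SMILES: 8 C, 1 N, 2 O.
Implicit hydrogens by atom environment:
  3 × C: 1 H each → 3
  2 × C: 3 H each → 6
  2 × C: 2 H each → 4
  2 × O: no H
  1 × C: no H
  1 × N: 2 H
  Total hydrogens = 15.
Molecular formula: C8H15NO2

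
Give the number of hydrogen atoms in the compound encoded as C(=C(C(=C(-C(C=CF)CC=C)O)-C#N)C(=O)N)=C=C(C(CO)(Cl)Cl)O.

15

Hydrogens are implicit in SMILES; fill each atom to its normal valence:
  9 × C: no H
  4 × C: 1 H each → 4
  3 × C: 2 H each → 6
  3 × O: 1 H each → 3
  2 × Cl: no H
  1 × F: no H
  1 × N: 2 H
  1 × N: no H
  1 × O: no H
  Total hydrogens = 15.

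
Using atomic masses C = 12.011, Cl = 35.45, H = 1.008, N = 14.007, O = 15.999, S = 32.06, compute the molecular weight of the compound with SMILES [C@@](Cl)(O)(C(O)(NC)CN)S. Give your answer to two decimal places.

186.65

Molecular formula: C4H11ClN2O2S.
M = 4×12.011 + 1×35.45 + 11×1.008 + 2×14.007 + 2×15.999 + 1×32.06 = 186.65 g/mol.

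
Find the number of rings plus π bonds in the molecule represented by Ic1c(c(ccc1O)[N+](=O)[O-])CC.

5

Molecular formula from the SMILES: C8H8INO3.
DoU = (2C + 2 + N − H − X)/2 = (2·8 + 2 + 1 − 8 − 1)/2 = 10/2 = 5.
(Structurally: 1 ring(s) + 4 π bond(s) = 5.)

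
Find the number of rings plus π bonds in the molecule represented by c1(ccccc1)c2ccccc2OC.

8

Molecular formula from the SMILES: C13H12O.
DoU = (2C + 2 + N − H − X)/2 = (2·13 + 2 + 0 − 12 − 0)/2 = 16/2 = 8.
(Structurally: 2 ring(s) + 6 π bond(s) = 8.)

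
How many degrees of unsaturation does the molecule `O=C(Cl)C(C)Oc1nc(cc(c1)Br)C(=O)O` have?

Molecular formula from the SMILES: C9H7BrClNO4.
DoU = (2C + 2 + N − H − X)/2 = (2·9 + 2 + 1 − 7 − 2)/2 = 12/2 = 6.
(Structurally: 1 ring(s) + 5 π bond(s) = 6.)

6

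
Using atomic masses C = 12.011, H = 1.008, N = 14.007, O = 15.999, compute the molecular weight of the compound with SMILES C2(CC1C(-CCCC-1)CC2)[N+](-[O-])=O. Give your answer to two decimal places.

Molecular formula: C10H17NO2.
M = 10×12.011 + 17×1.008 + 1×14.007 + 2×15.999 = 183.25 g/mol.

183.25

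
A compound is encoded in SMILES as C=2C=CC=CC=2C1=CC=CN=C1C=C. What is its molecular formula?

Heavy atoms from the SMILES: 13 C, 1 N.
Implicit hydrogens by atom environment:
  8 × C (aromatic): 1 H each → 8
  3 × C (aromatic): no H
  1 × C: 2 H
  1 × C: 1 H
  1 × N (aromatic): no H
  Total hydrogens = 11.
Molecular formula: C13H11N

C13H11N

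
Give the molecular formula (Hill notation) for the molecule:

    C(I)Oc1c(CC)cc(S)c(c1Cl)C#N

Heavy atoms from the SMILES: 10 C, 1 Cl, 1 I, 1 N, 1 O, 1 S.
Implicit hydrogens by atom environment:
  5 × C (aromatic): no H
  2 × C: 2 H each → 4
  1 × C: 3 H
  1 × C (aromatic): 1 H
  1 × C: no H
  1 × Cl: no H
  1 × I: no H
  1 × N: no H
  1 × O: no H
  1 × S: 1 H
  Total hydrogens = 9.
Molecular formula: C10H9ClINOS

C10H9ClINOS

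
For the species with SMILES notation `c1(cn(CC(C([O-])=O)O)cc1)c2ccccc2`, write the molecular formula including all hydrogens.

Heavy atoms from the SMILES: 13 C, 1 N, 3 O.
Implicit hydrogens by atom environment:
  8 × C (aromatic): 1 H each → 8
  2 × C (aromatic): no H
  1 × C: 2 H
  1 × C: 1 H
  1 × C: no H
  1 × N (aromatic): no H
  1 × O: 1 H
  1 × O: no H
  1 × O (charge -1): no H
  Total hydrogens = 12.
Net charge -1.
Molecular formula: C13H12NO3-

C13H12NO3-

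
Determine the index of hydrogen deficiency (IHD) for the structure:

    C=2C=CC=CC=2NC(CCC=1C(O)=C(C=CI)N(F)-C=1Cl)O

8

Molecular formula from the SMILES: C15H15ClFIN2O2.
DoU = (2C + 2 + N − H − X)/2 = (2·15 + 2 + 2 − 15 − 3)/2 = 16/2 = 8.
(Structurally: 2 ring(s) + 6 π bond(s) = 8.)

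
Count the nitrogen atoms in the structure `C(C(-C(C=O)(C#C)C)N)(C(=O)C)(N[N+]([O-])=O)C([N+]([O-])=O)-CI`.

4

The symbol for nitrogen appears 4 times in the SMILES.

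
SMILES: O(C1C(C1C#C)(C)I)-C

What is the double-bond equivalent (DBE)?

Molecular formula from the SMILES: C7H9IO.
DoU = (2C + 2 + N − H − X)/2 = (2·7 + 2 + 0 − 9 − 1)/2 = 6/2 = 3.
(Structurally: 1 ring(s) + 2 π bond(s) = 3.)

3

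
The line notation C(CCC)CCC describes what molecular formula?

Heavy atoms from the SMILES: 7 C.
Implicit hydrogens by atom environment:
  5 × C: 2 H each → 10
  2 × C: 3 H each → 6
  Total hydrogens = 16.
Molecular formula: C7H16

C7H16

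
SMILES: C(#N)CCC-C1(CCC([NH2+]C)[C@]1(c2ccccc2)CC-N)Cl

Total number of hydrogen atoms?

27

Hydrogens are implicit in SMILES; fill each atom to its normal valence:
  7 × C: 2 H each → 14
  5 × C (aromatic): 1 H each → 5
  3 × C: no H
  1 × C: 3 H
  1 × C: 1 H
  1 × C (aromatic): no H
  1 × Cl: no H
  1 × N (charge +1): 2 H
  1 × N: 2 H
  1 × N: no H
  Total hydrogens = 27.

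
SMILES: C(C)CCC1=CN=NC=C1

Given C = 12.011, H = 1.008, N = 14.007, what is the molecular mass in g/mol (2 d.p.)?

136.20

Molecular formula: C8H12N2.
M = 8×12.011 + 12×1.008 + 2×14.007 = 136.20 g/mol.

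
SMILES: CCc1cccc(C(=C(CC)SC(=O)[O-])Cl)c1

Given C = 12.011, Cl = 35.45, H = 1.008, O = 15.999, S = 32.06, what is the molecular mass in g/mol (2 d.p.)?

Molecular formula: C13H14ClO2S-.
M = 13×12.011 + 1×35.45 + 14×1.008 + 2×15.999 + 1×32.06 = 269.76 g/mol.

269.76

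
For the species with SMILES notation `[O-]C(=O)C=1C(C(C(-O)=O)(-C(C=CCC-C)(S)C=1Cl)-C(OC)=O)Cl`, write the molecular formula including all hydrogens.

C14H15Cl2O6S-

Heavy atoms from the SMILES: 14 C, 2 Cl, 6 O, 1 S.
Implicit hydrogens by atom environment:
  7 × C: no H
  4 × O: no H
  3 × C: 1 H each → 3
  2 × C: 3 H each → 6
  2 × C: 2 H each → 4
  2 × Cl: no H
  1 × O: 1 H
  1 × O (charge -1): no H
  1 × S: 1 H
  Total hydrogens = 15.
Net charge -1.
Molecular formula: C14H15Cl2O6S-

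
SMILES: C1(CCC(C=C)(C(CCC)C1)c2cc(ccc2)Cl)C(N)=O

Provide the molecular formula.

Heavy atoms from the SMILES: 18 C, 1 Cl, 1 N, 1 O.
Implicit hydrogens by atom environment:
  6 × C: 2 H each → 12
  4 × C (aromatic): 1 H each → 4
  3 × C: 1 H each → 3
  2 × C: no H
  2 × C (aromatic): no H
  1 × C: 3 H
  1 × Cl: no H
  1 × N: 2 H
  1 × O: no H
  Total hydrogens = 24.
Molecular formula: C18H24ClNO

C18H24ClNO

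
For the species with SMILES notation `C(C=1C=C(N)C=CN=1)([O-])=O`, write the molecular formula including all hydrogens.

C6H5N2O2-

Heavy atoms from the SMILES: 6 C, 2 N, 2 O.
Implicit hydrogens by atom environment:
  3 × C (aromatic): 1 H each → 3
  2 × C (aromatic): no H
  1 × C: no H
  1 × N: 2 H
  1 × N (aromatic): no H
  1 × O: no H
  1 × O (charge -1): no H
  Total hydrogens = 5.
Net charge -1.
Molecular formula: C6H5N2O2-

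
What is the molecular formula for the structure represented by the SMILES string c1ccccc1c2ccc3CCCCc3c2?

C16H16

Heavy atoms from the SMILES: 16 C.
Implicit hydrogens by atom environment:
  8 × C (aromatic): 1 H each → 8
  4 × C: 2 H each → 8
  4 × C (aromatic): no H
  Total hydrogens = 16.
Molecular formula: C16H16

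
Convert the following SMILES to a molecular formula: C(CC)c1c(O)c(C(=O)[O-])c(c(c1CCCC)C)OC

C16H23O4-

Heavy atoms from the SMILES: 16 C, 4 O.
Implicit hydrogens by atom environment:
  6 × C (aromatic): no H
  5 × C: 2 H each → 10
  4 × C: 3 H each → 12
  2 × O: no H
  1 × C: no H
  1 × O: 1 H
  1 × O (charge -1): no H
  Total hydrogens = 23.
Net charge -1.
Molecular formula: C16H23O4-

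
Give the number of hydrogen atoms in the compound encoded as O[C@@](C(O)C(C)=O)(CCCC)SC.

Hydrogens are implicit in SMILES; fill each atom to its normal valence:
  3 × C: 3 H each → 9
  3 × C: 2 H each → 6
  2 × C: no H
  2 × O: 1 H each → 2
  1 × C: 1 H
  1 × O: no H
  1 × S: no H
  Total hydrogens = 18.

18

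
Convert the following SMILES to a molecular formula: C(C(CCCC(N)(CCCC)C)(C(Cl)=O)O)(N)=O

C12H23ClN2O3

Heavy atoms from the SMILES: 12 C, 1 Cl, 2 N, 3 O.
Implicit hydrogens by atom environment:
  6 × C: 2 H each → 12
  4 × C: no H
  2 × C: 3 H each → 6
  2 × N: 2 H each → 4
  2 × O: no H
  1 × Cl: no H
  1 × O: 1 H
  Total hydrogens = 23.
Molecular formula: C12H23ClN2O3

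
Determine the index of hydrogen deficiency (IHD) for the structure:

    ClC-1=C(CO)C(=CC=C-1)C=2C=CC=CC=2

Molecular formula from the SMILES: C13H11ClO.
DoU = (2C + 2 + N − H − X)/2 = (2·13 + 2 + 0 − 11 − 1)/2 = 16/2 = 8.
(Structurally: 2 ring(s) + 6 π bond(s) = 8.)

8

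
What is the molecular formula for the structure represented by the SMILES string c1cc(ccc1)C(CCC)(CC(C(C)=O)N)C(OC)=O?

Heavy atoms from the SMILES: 16 C, 1 N, 3 O.
Implicit hydrogens by atom environment:
  5 × C (aromatic): 1 H each → 5
  3 × C: 3 H each → 9
  3 × C: 2 H each → 6
  3 × C: no H
  3 × O: no H
  1 × C: 1 H
  1 × C (aromatic): no H
  1 × N: 2 H
  Total hydrogens = 23.
Molecular formula: C16H23NO3

C16H23NO3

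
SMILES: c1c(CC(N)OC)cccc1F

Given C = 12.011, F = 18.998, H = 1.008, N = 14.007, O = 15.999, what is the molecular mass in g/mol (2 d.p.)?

Molecular formula: C9H12FNO.
M = 9×12.011 + 1×18.998 + 12×1.008 + 1×14.007 + 1×15.999 = 169.20 g/mol.

169.20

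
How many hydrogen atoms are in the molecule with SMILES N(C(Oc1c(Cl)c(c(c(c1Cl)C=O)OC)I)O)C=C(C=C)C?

14

Hydrogens are implicit in SMILES; fill each atom to its normal valence:
  6 × C (aromatic): no H
  4 × C: 1 H each → 4
  3 × O: no H
  2 × C: 3 H each → 6
  2 × Cl: no H
  1 × C: 2 H
  1 × C: no H
  1 × I: no H
  1 × N: 1 H
  1 × O: 1 H
  Total hydrogens = 14.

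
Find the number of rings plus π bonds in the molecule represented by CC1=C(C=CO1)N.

3

Molecular formula from the SMILES: C5H7NO.
DoU = (2C + 2 + N − H − X)/2 = (2·5 + 2 + 1 − 7 − 0)/2 = 6/2 = 3.
(Structurally: 1 ring(s) + 2 π bond(s) = 3.)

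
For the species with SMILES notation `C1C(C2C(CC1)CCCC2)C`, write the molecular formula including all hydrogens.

C11H20

Heavy atoms from the SMILES: 11 C.
Implicit hydrogens by atom environment:
  7 × C: 2 H each → 14
  3 × C: 1 H each → 3
  1 × C: 3 H
  Total hydrogens = 20.
Molecular formula: C11H20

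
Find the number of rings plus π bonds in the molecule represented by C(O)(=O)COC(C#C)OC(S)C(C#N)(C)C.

5

Molecular formula from the SMILES: C10H13NO4S.
DoU = (2C + 2 + N − H − X)/2 = (2·10 + 2 + 1 − 13 − 0)/2 = 10/2 = 5.
(Structurally: 0 ring(s) + 5 π bond(s) = 5.)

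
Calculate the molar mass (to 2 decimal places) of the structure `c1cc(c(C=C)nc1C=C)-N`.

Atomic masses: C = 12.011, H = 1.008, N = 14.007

146.19

Molecular formula: C9H10N2.
M = 9×12.011 + 10×1.008 + 2×14.007 = 146.19 g/mol.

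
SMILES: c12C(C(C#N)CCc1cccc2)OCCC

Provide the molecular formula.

Heavy atoms from the SMILES: 14 C, 1 N, 1 O.
Implicit hydrogens by atom environment:
  4 × C: 2 H each → 8
  4 × C (aromatic): 1 H each → 4
  2 × C: 1 H each → 2
  2 × C (aromatic): no H
  1 × C: 3 H
  1 × C: no H
  1 × N: no H
  1 × O: no H
  Total hydrogens = 17.
Molecular formula: C14H17NO

C14H17NO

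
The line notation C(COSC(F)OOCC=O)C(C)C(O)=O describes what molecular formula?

Heavy atoms from the SMILES: 8 C, 1 F, 6 O, 1 S.
Implicit hydrogens by atom environment:
  5 × O: no H
  3 × C: 2 H each → 6
  3 × C: 1 H each → 3
  1 × C: 3 H
  1 × C: no H
  1 × F: no H
  1 × O: 1 H
  1 × S: no H
  Total hydrogens = 13.
Molecular formula: C8H13FO6S

C8H13FO6S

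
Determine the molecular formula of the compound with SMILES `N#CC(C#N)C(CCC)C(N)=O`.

Heavy atoms from the SMILES: 8 C, 3 N, 1 O.
Implicit hydrogens by atom environment:
  3 × C: no H
  2 × C: 2 H each → 4
  2 × C: 1 H each → 2
  2 × N: no H
  1 × C: 3 H
  1 × N: 2 H
  1 × O: no H
  Total hydrogens = 11.
Molecular formula: C8H11N3O

C8H11N3O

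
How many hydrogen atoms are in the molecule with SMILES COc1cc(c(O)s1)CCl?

Hydrogens are implicit in SMILES; fill each atom to its normal valence:
  3 × C (aromatic): no H
  1 × C: 3 H
  1 × C: 2 H
  1 × C (aromatic): 1 H
  1 × Cl: no H
  1 × O: 1 H
  1 × O: no H
  1 × S (aromatic): no H
  Total hydrogens = 7.

7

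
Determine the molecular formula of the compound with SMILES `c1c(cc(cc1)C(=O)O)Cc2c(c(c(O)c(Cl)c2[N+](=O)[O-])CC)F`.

C16H13ClFNO5

Heavy atoms from the SMILES: 16 C, 1 Cl, 1 F, 1 N, 5 O.
Implicit hydrogens by atom environment:
  8 × C (aromatic): no H
  4 × C (aromatic): 1 H each → 4
  2 × C: 2 H each → 4
  2 × O: 1 H each → 2
  2 × O: no H
  1 × C: 3 H
  1 × C: no H
  1 × Cl: no H
  1 × F: no H
  1 × N (charge +1): no H
  1 × O (charge -1): no H
  Total hydrogens = 13.
Molecular formula: C16H13ClFNO5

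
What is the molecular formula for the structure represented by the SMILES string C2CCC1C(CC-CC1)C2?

C10H18

Heavy atoms from the SMILES: 10 C.
Implicit hydrogens by atom environment:
  8 × C: 2 H each → 16
  2 × C: 1 H each → 2
  Total hydrogens = 18.
Molecular formula: C10H18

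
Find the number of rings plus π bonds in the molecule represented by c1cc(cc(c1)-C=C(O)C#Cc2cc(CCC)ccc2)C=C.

Molecular formula from the SMILES: C21H20O.
DoU = (2C + 2 + N − H − X)/2 = (2·21 + 2 + 0 − 20 − 0)/2 = 24/2 = 12.
(Structurally: 2 ring(s) + 10 π bond(s) = 12.)

12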